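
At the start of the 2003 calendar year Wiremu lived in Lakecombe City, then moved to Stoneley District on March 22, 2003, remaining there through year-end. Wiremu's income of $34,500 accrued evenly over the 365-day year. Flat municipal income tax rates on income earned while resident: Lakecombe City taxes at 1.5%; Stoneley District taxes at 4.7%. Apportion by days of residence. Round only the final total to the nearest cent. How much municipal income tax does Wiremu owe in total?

Lakecombe City, January 1 – March 21, 2003: 80 days → $34,500 × 1.5% × 80/365 = $113.4247
Stoneley District, March 22 – December 31, 2003: 285 days → $34,500 × 4.7% × 285/365 = $1,266.1027
Total = $1,379.5274

$1,379.53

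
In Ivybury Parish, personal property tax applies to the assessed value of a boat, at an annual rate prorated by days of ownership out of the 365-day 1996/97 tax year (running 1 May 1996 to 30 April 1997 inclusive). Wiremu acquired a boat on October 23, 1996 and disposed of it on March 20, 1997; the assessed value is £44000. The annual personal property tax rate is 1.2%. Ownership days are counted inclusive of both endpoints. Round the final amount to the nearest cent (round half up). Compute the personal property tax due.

Days held (October 23, 1996 – March 20, 1997): 149 out of 365
Tax = £44000 × 1.2% × 149/365 = £215.5397

£215.54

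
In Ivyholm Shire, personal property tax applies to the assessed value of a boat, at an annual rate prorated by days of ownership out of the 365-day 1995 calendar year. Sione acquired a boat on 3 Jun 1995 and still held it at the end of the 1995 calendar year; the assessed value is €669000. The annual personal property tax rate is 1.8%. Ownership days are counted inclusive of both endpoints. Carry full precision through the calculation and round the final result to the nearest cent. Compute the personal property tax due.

Days held (3 Jun – 31 Dec 1995): 212 out of 365
Tax = €669000 × 1.8% × 212/365 = €6994.2575

€6994.26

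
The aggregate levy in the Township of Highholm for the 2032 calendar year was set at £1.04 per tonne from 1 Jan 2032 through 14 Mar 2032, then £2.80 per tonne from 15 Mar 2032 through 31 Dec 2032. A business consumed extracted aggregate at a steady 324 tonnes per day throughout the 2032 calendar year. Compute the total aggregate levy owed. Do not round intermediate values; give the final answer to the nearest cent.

£289,837.44

1 Jan – 14 Mar 2032: 74 days × 324 tonnes/day = 23,976 tonnes at £1.04/tonne → £24,935.04
15 Mar – 31 Dec 2032: 292 days × 324 tonnes/day = 94,608 tonnes at £2.80/tonne → £264,902.40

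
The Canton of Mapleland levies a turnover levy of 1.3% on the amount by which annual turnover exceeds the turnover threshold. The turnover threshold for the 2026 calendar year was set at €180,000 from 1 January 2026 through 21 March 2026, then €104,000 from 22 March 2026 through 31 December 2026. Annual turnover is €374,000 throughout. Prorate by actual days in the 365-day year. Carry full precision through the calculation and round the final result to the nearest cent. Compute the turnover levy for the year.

€3,293.45

1 January – 21 March 2026: 80 days, exemption €180,000 → (€374,000 − €180,000) × 1.3% × 80/365 = €552.7671
22 March – 31 December 2026: 285 days, exemption €104,000 → (€374,000 − €104,000) × 1.3% × 285/365 = €2,740.6849
Total = €3,293.4521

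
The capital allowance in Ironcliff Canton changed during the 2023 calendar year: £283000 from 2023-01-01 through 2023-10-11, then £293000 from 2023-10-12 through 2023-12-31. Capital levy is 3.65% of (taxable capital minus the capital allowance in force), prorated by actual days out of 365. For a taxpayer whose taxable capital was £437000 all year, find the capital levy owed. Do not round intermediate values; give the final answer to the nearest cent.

2023-01-01 to 2023-10-11: 284 days, exemption £283000 → (£437000 − £283000) × 3.65% × 284/365 = £4373.6000
2023-10-12 to 2023-12-31: 81 days, exemption £293000 → (£437000 − £293000) × 3.65% × 81/365 = £1166.4000
Total = £5540.0000

£5540.00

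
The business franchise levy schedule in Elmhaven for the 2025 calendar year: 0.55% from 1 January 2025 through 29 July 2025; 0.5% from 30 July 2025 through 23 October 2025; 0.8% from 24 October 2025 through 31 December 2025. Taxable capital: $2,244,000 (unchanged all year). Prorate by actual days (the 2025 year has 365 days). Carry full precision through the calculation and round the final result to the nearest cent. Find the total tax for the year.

$13,138.16

1 January – 29 July 2025: 210 days at 0.55% → $2,244,000 × 0.55% × 210/365 = $7,100.8767
30 July – 23 October 2025: 86 days at 0.5% → $2,244,000 × 0.5% × 86/365 = $2,643.6164
24 October – 31 December 2025: 69 days at 0.8% → $2,244,000 × 0.8% × 69/365 = $3,393.6658
Total = $13,138.1589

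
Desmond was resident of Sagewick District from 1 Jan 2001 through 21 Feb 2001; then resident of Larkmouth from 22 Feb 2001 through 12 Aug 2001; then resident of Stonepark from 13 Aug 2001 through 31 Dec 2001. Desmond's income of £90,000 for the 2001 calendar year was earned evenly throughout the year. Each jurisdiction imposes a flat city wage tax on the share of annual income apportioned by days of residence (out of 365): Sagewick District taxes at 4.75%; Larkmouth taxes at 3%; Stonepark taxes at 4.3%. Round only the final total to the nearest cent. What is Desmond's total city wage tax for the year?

Sagewick District, 1 Jan – 21 Feb 2001: 52 days → £90,000 × 4.75% × 52/365 = £609.0411
Larkmouth, 22 Feb – 12 Aug 2001: 172 days → £90,000 × 3% × 172/365 = £1,272.3288
Stonepark, 13 Aug – 31 Dec 2001: 141 days → £90,000 × 4.3% × 141/365 = £1,494.9863
Total = £3,376.3562

£3,376.36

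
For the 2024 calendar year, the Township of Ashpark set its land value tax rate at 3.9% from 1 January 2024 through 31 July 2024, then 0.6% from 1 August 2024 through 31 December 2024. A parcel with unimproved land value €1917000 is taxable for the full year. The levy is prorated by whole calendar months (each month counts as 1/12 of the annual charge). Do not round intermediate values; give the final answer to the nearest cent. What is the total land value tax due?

1 January – 31 July 2024: 7 months at 3.9% → €1917000 × 3.9% × 7/12 = €43611.7500
1 August – 31 December 2024: 5 months at 0.6% → €1917000 × 0.6% × 5/12 = €4792.5000
Total = €48404.2500

€48404.25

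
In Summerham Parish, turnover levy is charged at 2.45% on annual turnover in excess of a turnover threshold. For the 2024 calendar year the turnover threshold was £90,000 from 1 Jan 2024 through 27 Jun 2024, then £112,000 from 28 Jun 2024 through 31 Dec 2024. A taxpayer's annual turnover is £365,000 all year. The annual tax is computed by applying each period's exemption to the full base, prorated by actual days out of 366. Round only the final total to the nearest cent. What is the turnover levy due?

1 Jan – 27 Jun 2024: 179 days, exemption £90,000 → (£365,000 − £90,000) × 2.45% × 179/366 = £3,295.1161
28 Jun – 31 Dec 2024: 187 days, exemption £112,000 → (£365,000 − £112,000) × 2.45% × 187/366 = £3,166.9932
Total = £6,462.1093

£6,462.11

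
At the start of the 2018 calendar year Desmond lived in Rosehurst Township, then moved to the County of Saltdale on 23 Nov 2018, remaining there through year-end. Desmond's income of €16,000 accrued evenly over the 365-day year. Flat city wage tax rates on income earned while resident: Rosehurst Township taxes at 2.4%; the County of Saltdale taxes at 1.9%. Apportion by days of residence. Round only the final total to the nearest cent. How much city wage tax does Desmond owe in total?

€375.45

Rosehurst Township, 1 Jan – 22 Nov 2018: 326 days → €16,000 × 2.4% × 326/365 = €342.9699
The County of Saltdale, 23 Nov – 31 Dec 2018: 39 days → €16,000 × 1.9% × 39/365 = €32.4822
Total = €375.4521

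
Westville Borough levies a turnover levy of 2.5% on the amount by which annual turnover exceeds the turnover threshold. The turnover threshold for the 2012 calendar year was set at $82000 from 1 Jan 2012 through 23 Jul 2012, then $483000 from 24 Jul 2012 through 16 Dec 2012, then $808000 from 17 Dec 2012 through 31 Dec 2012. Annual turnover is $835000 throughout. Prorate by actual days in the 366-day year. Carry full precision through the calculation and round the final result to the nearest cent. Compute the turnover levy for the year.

$14082.10

1 Jan – 23 Jul 2012: 205 days, exemption $82000 → ($835000 − $82000) × 2.5% × 205/366 = $10544.0574
24 Jul – 16 Dec 2012: 146 days, exemption $483000 → ($835000 − $483000) × 2.5% × 146/366 = $3510.3825
17 Dec – 31 Dec 2012: 15 days, exemption $808000 → ($835000 − $808000) × 2.5% × 15/366 = $27.6639
Total = $14082.1038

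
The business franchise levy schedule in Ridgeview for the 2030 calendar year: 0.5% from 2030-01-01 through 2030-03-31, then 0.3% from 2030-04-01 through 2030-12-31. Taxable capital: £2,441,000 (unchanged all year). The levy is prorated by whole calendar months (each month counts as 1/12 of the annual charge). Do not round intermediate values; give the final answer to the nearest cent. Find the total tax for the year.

£8,543.50

2030-01-01 to 2030-03-31: 3 months at 0.5% → £2,441,000 × 0.5% × 3/12 = £3,051.2500
2030-04-01 to 2030-12-31: 9 months at 0.3% → £2,441,000 × 0.3% × 9/12 = £5,492.2500
Total = £8,543.5000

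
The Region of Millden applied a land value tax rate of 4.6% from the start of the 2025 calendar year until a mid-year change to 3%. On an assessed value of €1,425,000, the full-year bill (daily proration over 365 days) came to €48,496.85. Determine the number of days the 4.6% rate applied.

92 days

Let d = days at the first rate; then 365 − d days at the second rate.
€1,425,000 × [4.6%·d + 3%·(365−d)] / 365 = €48,496.85
Solving gives d = 92, so the new rate took effect on April 3, 2025.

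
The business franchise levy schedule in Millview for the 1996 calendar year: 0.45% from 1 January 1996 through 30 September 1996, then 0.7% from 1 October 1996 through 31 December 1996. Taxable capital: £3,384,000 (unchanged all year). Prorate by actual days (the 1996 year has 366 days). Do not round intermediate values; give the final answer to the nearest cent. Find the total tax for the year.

£17,354.56

1 January – 30 September 1996: 274 days at 0.45% → £3,384,000 × 0.45% × 274/366 = £11,400.1967
1 October – 31 December 1996: 92 days at 0.7% → £3,384,000 × 0.7% × 92/366 = £5,954.3607
Total = £17,354.5574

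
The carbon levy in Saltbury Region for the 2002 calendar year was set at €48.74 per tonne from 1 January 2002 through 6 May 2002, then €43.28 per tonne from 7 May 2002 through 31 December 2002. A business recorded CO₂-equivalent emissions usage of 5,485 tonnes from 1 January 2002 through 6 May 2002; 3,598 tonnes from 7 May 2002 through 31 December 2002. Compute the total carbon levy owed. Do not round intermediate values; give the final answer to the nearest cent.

1 January – 6 May 2002: 5,485 tonnes at €48.74/tonne → €267,338.90
7 May – 31 December 2002: 3,598 tonnes at €43.28/tonne → €155,721.44

€423,060.34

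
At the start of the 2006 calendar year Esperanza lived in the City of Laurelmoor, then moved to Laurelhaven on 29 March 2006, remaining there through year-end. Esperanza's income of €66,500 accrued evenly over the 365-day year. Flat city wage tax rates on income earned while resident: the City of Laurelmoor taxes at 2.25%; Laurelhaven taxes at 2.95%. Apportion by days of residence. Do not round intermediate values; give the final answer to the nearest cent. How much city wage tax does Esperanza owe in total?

The City of Laurelmoor, 1 January – 28 March 2006: 87 days → €66,500 × 2.25% × 87/365 = €356.6404
Laurelhaven, 29 March – 31 December 2006: 278 days → €66,500 × 2.95% × 278/365 = €1,494.1548
Total = €1,850.7952

€1,850.80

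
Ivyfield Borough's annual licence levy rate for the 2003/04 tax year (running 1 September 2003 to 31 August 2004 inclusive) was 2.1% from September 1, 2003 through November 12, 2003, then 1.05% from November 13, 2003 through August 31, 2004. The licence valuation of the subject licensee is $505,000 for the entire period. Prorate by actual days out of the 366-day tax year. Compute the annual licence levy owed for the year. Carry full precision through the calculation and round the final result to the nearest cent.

$6,360.10

September 1 – November 12, 2003: 73 days at 2.1% → $505,000 × 2.1% × 73/366 = $2,115.2049
November 13, 2003 – August 31, 2004: 293 days at 1.05% → $505,000 × 1.05% × 293/366 = $4,244.8975
Total = $6,360.1025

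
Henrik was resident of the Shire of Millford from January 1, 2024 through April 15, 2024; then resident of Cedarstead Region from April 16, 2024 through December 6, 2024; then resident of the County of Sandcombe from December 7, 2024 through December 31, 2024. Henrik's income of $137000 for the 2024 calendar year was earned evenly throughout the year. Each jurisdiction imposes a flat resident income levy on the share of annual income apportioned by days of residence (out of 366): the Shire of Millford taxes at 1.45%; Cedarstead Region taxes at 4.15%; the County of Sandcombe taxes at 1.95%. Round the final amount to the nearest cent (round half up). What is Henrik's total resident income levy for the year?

$4408.33

The Shire of Millford, January 1 – April 15, 2024: 106 days → $137000 × 1.45% × 106/366 = $575.3251
Cedarstead Region, April 16 – December 6, 2024: 235 days → $137000 × 4.15% × 235/366 = $3650.5260
The County of Sandcombe, December 7 – December 31, 2024: 25 days → $137000 × 1.95% × 25/366 = $182.4795
Total = $4408.3306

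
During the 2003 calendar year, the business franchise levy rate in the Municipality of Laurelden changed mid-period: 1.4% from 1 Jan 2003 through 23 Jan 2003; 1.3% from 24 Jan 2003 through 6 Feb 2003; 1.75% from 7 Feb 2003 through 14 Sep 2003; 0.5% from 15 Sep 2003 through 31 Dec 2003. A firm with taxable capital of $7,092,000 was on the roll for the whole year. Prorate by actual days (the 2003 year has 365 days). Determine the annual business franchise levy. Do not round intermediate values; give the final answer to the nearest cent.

$95,091.09

1 Jan – 23 Jan 2003: 23 days at 1.4% → $7,092,000 × 1.4% × 23/365 = $6,256.5041
24 Jan – 6 Feb 2003: 14 days at 1.3% → $7,092,000 × 1.3% × 14/365 = $3,536.2849
7 Feb – 14 Sep 2003: 220 days at 1.75% → $7,092,000 × 1.75% × 220/365 = $74,806.0274
15 Sep – 31 Dec 2003: 108 days at 0.5% → $7,092,000 × 0.5% × 108/365 = $10,492.2740
Total = $95,091.0904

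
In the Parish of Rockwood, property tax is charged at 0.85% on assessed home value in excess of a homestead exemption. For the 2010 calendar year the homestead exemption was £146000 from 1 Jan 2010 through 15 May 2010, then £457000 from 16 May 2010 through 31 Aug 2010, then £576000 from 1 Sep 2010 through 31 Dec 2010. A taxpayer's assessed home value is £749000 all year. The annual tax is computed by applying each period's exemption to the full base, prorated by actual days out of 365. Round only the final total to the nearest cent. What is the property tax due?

1 Jan – 15 May 2010: 135 days, exemption £146000 → (£749000 − £146000) × 0.85% × 135/365 = £1895.7329
16 May – 31 Aug 2010: 108 days, exemption £457000 → (£749000 − £457000) × 0.85% × 108/365 = £734.4000
1 Sep – 31 Dec 2010: 122 days, exemption £576000 → (£749000 − £576000) × 0.85% × 122/365 = £491.5096
Total = £3121.6425

£3121.64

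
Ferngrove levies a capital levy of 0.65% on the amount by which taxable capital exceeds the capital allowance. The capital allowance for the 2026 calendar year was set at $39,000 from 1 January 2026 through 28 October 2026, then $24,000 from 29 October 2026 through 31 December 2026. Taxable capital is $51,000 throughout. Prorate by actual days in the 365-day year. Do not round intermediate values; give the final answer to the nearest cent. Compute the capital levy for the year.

1 January – 28 October 2026: 301 days, exemption $39,000 → ($51,000 − $39,000) × 0.65% × 301/365 = $64.3233
29 October – 31 December 2026: 64 days, exemption $24,000 → ($51,000 − $24,000) × 0.65% × 64/365 = $30.7726
Total = $95.0959

$95.10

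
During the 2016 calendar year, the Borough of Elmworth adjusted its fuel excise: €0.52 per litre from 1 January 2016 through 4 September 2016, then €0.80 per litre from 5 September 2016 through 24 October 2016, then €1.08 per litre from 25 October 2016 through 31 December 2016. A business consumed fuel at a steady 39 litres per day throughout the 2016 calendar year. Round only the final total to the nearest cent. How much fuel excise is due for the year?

€9,453.60

1 January – 4 September 2016: 248 days × 39 litres/day = 9,672 litres at €0.52/litre → €5,029.44
5 September – 24 October 2016: 50 days × 39 litres/day = 1,950 litres at €0.80/litre → €1,560.00
25 October – 31 December 2016: 68 days × 39 litres/day = 2,652 litres at €1.08/litre → €2,864.16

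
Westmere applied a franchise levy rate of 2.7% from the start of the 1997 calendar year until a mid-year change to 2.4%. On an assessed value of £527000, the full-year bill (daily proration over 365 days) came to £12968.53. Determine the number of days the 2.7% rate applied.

Let d = days at the first rate; then 365 − d days at the second rate.
£527000 × [2.7%·d + 2.4%·(365−d)] / 365 = £12968.53
Solving gives d = 74, so the new rate took effect on 16 March 1997.

74 days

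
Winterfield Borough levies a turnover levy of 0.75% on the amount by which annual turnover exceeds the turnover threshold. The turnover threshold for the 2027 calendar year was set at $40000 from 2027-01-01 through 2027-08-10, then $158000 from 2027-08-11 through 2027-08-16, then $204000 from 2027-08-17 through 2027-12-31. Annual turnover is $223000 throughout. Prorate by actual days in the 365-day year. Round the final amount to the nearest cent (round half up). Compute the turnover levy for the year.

$896.28

2027-01-01 to 2027-08-10: 222 days, exemption $40000 → ($223000 − $40000) × 0.75% × 222/365 = $834.7808
2027-08-11 to 2027-08-16: 6 days, exemption $158000 → ($223000 − $158000) × 0.75% × 6/365 = $8.0137
2027-08-17 to 2027-12-31: 137 days, exemption $204000 → ($223000 − $204000) × 0.75% × 137/365 = $53.4863
Total = $896.2808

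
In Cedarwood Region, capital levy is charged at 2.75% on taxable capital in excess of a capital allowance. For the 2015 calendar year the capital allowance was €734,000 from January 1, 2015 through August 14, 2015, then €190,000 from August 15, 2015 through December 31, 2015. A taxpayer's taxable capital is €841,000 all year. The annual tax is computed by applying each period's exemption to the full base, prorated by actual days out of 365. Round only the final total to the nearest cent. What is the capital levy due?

€8,639.60

January 1 – August 14, 2015: 226 days, exemption €734,000 → (€841,000 − €734,000) × 2.75% × 226/365 = €1,821.9315
August 15 – December 31, 2015: 139 days, exemption €190,000 → (€841,000 − €190,000) × 2.75% × 139/365 = €6,817.6644
Total = €8,639.5959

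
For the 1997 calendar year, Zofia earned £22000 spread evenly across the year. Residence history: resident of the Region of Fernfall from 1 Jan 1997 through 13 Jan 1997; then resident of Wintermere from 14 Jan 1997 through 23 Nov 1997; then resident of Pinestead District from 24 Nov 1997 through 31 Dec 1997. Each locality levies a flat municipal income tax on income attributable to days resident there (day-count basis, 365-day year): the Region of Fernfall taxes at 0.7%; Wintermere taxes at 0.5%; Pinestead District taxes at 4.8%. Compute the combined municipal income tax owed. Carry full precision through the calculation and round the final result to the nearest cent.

The Region of Fernfall, 1 Jan – 13 Jan 1997: 13 days → £22000 × 0.7% × 13/365 = £5.4849
Wintermere, 14 Jan – 23 Nov 1997: 314 days → £22000 × 0.5% × 314/365 = £94.6301
Pinestead District, 24 Nov – 31 Dec 1997: 38 days → £22000 × 4.8% × 38/365 = £109.9397
Total = £210.0548

£210.05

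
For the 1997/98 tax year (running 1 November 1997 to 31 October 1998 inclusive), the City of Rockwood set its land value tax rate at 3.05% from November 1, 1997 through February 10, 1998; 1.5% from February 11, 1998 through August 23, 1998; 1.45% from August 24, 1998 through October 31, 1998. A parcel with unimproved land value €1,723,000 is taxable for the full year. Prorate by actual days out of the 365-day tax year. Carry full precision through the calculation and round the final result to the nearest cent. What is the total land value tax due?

November 1, 1997 – February 10, 1998: 102 days at 3.05% → €1,723,000 × 3.05% × 102/365 = €14,685.6247
February 11 – August 23, 1998: 194 days at 1.5% → €1,723,000 × 1.5% × 194/365 = €13,736.7945
August 24 – October 31, 1998: 69 days at 1.45% → €1,723,000 × 1.45% × 69/365 = €4,722.9082
Total = €33,145.3274

€33,145.33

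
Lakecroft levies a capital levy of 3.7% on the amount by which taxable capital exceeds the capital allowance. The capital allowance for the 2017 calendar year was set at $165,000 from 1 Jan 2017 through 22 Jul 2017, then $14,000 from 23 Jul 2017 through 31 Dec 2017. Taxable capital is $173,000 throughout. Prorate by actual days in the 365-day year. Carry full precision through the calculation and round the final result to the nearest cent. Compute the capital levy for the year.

$2,775.71

1 Jan – 22 Jul 2017: 203 days, exemption $165,000 → ($173,000 − $165,000) × 3.7% × 203/365 = $164.6247
23 Jul – 31 Dec 2017: 162 days, exemption $14,000 → ($173,000 − $14,000) × 3.7% × 162/365 = $2,611.0849
Total = $2,775.7096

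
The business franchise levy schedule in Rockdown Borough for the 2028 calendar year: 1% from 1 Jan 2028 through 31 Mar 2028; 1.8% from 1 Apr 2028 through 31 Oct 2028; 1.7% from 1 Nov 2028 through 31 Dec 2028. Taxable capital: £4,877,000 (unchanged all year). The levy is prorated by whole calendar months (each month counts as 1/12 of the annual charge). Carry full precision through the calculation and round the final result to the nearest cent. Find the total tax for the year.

1 Jan – 31 Mar 2028: 3 months at 1% → £4,877,000 × 1% × 3/12 = £12,192.5000
1 Apr – 31 Oct 2028: 7 months at 1.8% → £4,877,000 × 1.8% × 7/12 = £51,208.5000
1 Nov – 31 Dec 2028: 2 months at 1.7% → £4,877,000 × 1.7% × 2/12 = £13,818.1667
Total = £77,219.1667

£77,219.17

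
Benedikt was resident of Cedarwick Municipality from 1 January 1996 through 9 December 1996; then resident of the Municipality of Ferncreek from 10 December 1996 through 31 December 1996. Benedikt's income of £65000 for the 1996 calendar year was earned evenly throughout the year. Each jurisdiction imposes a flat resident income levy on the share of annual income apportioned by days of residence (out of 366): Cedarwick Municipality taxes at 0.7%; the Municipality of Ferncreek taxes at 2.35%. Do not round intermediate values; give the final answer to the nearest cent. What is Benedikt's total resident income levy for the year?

Cedarwick Municipality, 1 January – 9 December 1996: 344 days → £65000 × 0.7% × 344/366 = £427.6503
The Municipality of Ferncreek, 10 December – 31 December 1996: 22 days → £65000 × 2.35% × 22/366 = £91.8169
Total = £519.4672

£519.47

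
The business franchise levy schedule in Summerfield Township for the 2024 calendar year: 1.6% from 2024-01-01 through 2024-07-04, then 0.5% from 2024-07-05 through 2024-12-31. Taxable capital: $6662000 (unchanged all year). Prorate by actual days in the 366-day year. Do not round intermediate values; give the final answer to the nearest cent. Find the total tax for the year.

$70551.67

2024-01-01 to 2024-07-04: 186 days at 1.6% → $6662000 × 1.6% × 186/366 = $54169.7049
2024-07-05 to 2024-12-31: 180 days at 0.5% → $6662000 × 0.5% × 180/366 = $16381.9672
Total = $70551.6721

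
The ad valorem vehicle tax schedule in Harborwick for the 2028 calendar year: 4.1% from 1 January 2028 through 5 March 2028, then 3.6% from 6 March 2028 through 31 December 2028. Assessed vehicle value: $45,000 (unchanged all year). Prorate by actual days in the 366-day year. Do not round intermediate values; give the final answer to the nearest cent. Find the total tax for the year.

1 January – 5 March 2028: 65 days at 4.1% → $45,000 × 4.1% × 65/366 = $327.6639
6 March – 31 December 2028: 301 days at 3.6% → $45,000 × 3.6% × 301/366 = $1,332.2951
Total = $1,659.9590

$1,659.96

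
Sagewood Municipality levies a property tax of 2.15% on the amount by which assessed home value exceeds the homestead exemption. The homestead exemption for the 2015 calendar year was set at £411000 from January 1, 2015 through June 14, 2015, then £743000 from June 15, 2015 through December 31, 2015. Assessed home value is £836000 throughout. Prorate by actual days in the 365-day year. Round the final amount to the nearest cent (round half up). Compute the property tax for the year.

January 1 – June 14, 2015: 165 days, exemption £411000 → (£836000 − £411000) × 2.15% × 165/365 = £4130.6507
June 15 – December 31, 2015: 200 days, exemption £743000 → (£836000 − £743000) × 2.15% × 200/365 = £1095.6164
Total = £5226.2671

£5226.27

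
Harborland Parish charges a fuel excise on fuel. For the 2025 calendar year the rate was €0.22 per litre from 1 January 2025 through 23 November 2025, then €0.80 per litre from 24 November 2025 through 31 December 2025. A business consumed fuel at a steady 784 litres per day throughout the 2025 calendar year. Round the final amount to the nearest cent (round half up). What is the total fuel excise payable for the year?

€80,234.56

1 January – 23 November 2025: 327 days × 784 litres/day = 256,368 litres at €0.22/litre → €56,400.96
24 November – 31 December 2025: 38 days × 784 litres/day = 29,792 litres at €0.80/litre → €23,833.60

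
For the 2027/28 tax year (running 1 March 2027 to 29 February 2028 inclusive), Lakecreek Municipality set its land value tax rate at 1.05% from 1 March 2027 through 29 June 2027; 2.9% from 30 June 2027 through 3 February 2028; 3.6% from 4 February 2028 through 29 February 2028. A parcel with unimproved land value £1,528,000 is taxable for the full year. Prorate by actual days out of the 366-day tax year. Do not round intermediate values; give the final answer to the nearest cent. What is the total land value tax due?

1 March – 29 June 2027: 121 days at 1.05% → £1,528,000 × 1.05% × 121/366 = £5,304.1639
30 June 2027 – 3 February 2028: 219 days at 2.9% → £1,528,000 × 2.9% × 219/366 = £26,514.5574
4 February – 29 February 2028: 26 days at 3.6% → £1,528,000 × 3.6% × 26/366 = £3,907.6721
Total = £35,726.3934

£35,726.39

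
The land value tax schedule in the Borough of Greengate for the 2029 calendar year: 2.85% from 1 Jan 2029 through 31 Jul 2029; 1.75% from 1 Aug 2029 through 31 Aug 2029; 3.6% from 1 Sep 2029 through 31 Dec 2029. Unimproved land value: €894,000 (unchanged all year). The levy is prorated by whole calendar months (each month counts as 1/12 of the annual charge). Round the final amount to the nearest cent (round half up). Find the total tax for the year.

1 Jan – 31 Jul 2029: 7 months at 2.85% → €894,000 × 2.85% × 7/12 = €14,862.7500
1 Aug – 31 Aug 2029: 1 month at 1.75% → €894,000 × 1.75% × 1/12 = €1,303.7500
1 Sep – 31 Dec 2029: 4 months at 3.6% → €894,000 × 3.6% × 4/12 = €10,728.0000
Total = €26,894.5000

€26,894.50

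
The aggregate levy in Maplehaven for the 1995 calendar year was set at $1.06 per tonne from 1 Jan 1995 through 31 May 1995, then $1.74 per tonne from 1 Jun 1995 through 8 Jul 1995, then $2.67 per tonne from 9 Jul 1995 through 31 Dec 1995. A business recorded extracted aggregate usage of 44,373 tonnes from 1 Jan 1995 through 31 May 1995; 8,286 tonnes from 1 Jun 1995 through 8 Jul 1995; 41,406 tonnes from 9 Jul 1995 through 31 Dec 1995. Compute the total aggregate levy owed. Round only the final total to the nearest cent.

1 Jan – 31 May 1995: 44,373 tonnes at $1.06/tonne → $47,035.38
1 Jun – 8 Jul 1995: 8,286 tonnes at $1.74/tonne → $14,417.64
9 Jul – 31 Dec 1995: 41,406 tonnes at $2.67/tonne → $110,554.02

$172,007.04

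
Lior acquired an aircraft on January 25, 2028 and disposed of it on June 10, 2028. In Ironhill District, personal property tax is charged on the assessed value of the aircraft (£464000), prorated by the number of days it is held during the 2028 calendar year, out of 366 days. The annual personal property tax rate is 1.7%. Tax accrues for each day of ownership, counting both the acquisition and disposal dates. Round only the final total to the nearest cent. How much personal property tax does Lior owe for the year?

£2974.16

Days held (January 25 – June 10, 2028): 138 out of 366
Tax = £464000 × 1.7% × 138/366 = £2974.1639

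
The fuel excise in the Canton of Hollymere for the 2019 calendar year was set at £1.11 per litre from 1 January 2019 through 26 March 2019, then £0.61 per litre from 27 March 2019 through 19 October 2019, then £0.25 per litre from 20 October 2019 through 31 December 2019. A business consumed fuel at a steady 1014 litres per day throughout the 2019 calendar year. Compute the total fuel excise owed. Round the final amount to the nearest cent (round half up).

1 January – 26 March 2019: 85 days × 1014 litres/day = 86,190 litres at £1.11/litre → £95,670.90
27 March – 19 October 2019: 207 days × 1014 litres/day = 209,898 litres at £0.61/litre → £128,037.78
20 October – 31 December 2019: 73 days × 1014 litres/day = 74,022 litres at £0.25/litre → £18,505.50

£242,214.18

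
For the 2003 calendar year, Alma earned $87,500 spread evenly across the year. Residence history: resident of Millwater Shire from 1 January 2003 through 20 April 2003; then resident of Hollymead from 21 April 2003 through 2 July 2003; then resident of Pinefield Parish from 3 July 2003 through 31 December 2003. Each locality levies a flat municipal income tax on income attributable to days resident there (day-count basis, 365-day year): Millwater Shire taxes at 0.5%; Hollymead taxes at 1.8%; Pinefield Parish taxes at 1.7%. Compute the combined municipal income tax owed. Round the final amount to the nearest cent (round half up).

Millwater Shire, 1 January – 20 April 2003: 110 days → $87,500 × 0.5% × 110/365 = $131.8493
Hollymead, 21 April – 2 July 2003: 73 days → $87,500 × 1.8% × 73/365 = $315.0000
Pinefield Parish, 3 July – 31 December 2003: 182 days → $87,500 × 1.7% × 182/365 = $741.7123
Total = $1,188.5616

$1,188.56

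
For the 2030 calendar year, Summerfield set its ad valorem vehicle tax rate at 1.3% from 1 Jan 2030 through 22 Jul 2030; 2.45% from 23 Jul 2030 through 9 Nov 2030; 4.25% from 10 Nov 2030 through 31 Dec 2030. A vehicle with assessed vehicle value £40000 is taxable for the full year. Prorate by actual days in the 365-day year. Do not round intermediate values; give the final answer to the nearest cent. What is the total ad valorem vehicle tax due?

1 Jan – 22 Jul 2030: 203 days at 1.3% → £40000 × 1.3% × 203/365 = £289.2055
23 Jul – 9 Nov 2030: 110 days at 2.45% → £40000 × 2.45% × 110/365 = £295.3425
10 Nov – 31 Dec 2030: 52 days at 4.25% → £40000 × 4.25% × 52/365 = £242.1918
Total = £826.7397

£826.74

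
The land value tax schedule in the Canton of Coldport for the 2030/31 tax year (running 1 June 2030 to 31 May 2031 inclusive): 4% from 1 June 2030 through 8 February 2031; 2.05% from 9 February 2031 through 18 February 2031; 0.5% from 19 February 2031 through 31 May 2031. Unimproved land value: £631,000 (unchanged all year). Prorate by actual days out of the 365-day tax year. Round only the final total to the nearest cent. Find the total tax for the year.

1 June 2030 – 8 February 2031: 253 days at 4% → £631,000 × 4% × 253/365 = £17,495.1233
9 February – 18 February 2031: 10 days at 2.05% → £631,000 × 2.05% × 10/365 = £354.3973
19 February – 31 May 2031: 102 days at 0.5% → £631,000 × 0.5% × 102/365 = £881.6712
Total = £18,731.1918

£18,731.19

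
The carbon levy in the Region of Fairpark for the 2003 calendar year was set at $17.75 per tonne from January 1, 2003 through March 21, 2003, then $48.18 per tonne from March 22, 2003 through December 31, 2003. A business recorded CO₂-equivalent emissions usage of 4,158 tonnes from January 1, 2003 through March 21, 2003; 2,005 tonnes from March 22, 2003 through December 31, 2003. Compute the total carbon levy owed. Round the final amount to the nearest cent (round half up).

January 1 – March 21, 2003: 4,158 tonnes at $17.75/tonne → $73,804.50
March 22 – December 31, 2003: 2,005 tonnes at $48.18/tonne → $96,600.90

$170,405.40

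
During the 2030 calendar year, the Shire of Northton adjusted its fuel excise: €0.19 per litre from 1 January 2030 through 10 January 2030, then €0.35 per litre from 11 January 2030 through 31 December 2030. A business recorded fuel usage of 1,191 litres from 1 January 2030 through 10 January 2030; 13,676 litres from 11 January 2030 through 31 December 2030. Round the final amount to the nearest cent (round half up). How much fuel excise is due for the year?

€5,012.89

1 January – 10 January 2030: 1,191 litres at €0.19/litre → €226.29
11 January – 31 December 2030: 13,676 litres at €0.35/litre → €4,786.60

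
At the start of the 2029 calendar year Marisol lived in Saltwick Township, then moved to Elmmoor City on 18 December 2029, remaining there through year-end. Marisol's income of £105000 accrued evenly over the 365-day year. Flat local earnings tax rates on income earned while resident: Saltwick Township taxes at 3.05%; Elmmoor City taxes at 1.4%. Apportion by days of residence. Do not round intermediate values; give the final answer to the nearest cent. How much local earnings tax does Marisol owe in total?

Saltwick Township, 1 January – 17 December 2029: 351 days → £105000 × 3.05% × 351/365 = £3079.6644
Elmmoor City, 18 December – 31 December 2029: 14 days → £105000 × 1.4% × 14/365 = £56.3836
Total = £3136.0479

£3136.05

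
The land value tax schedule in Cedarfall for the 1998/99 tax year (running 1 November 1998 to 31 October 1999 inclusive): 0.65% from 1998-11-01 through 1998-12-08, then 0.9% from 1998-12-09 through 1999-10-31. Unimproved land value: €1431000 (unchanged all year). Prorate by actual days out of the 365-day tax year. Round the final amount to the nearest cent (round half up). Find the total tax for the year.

1998-11-01 to 1998-12-08: 38 days at 0.65% → €1431000 × 0.65% × 38/365 = €968.3753
1998-12-09 to 1999-10-31: 327 days at 0.9% → €1431000 × 0.9% × 327/365 = €11538.1726
Total = €12506.5479

€12506.55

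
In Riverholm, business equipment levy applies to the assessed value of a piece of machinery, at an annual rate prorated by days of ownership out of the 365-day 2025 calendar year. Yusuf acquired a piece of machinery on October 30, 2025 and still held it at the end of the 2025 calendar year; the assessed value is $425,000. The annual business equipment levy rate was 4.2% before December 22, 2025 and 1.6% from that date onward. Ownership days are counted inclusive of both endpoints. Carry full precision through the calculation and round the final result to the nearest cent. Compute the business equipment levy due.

$2,778.22

October 30 – December 21, 2025: 53 days at 4.2% → $425,000 × 4.2% × 53/365 = $2,591.9178
December 22 – December 31, 2025: 10 days at 1.6% → $425,000 × 1.6% × 10/365 = $186.3014
Total = $2,778.2192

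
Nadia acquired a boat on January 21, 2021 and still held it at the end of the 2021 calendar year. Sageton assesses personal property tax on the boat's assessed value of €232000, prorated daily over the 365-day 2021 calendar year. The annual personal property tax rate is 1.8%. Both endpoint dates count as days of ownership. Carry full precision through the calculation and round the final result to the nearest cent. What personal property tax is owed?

Days held (January 21 – December 31, 2021): 345 out of 365
Tax = €232000 × 1.8% × 345/365 = €3947.1781

€3947.18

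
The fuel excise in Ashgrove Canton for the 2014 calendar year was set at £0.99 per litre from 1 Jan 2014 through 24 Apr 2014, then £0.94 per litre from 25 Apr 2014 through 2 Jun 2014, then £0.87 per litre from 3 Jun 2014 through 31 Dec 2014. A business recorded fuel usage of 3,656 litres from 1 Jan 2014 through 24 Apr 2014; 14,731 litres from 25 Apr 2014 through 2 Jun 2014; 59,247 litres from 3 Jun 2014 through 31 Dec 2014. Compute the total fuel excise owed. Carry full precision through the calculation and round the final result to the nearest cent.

1 Jan – 24 Apr 2014: 3,656 litres at £0.99/litre → £3,619.44
25 Apr – 2 Jun 2014: 14,731 litres at £0.94/litre → £13,847.14
3 Jun – 31 Dec 2014: 59,247 litres at £0.87/litre → £51,544.89

£69,011.47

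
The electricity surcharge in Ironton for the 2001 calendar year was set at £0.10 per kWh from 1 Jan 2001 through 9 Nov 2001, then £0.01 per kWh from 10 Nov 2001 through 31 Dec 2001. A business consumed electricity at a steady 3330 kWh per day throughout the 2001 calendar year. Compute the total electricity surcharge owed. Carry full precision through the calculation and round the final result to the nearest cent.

1 Jan – 9 Nov 2001: 313 days × 3330 kWh/day = 1,042,290 kWh at £0.10/kWh → £104,229.00
10 Nov – 31 Dec 2001: 52 days × 3330 kWh/day = 173,160 kWh at £0.01/kWh → £1,731.60

£105,960.60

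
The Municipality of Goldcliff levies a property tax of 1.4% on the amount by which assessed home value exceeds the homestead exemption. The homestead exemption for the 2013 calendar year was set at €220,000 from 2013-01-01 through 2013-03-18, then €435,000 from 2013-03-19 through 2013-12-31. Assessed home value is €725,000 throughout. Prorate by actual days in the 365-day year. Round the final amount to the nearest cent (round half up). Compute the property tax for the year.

€4,694.99

2013-01-01 to 2013-03-18: 77 days, exemption €220,000 → (€725,000 − €220,000) × 1.4% × 77/365 = €1,491.4795
2013-03-19 to 2013-12-31: 288 days, exemption €435,000 → (€725,000 − €435,000) × 1.4% × 288/365 = €3,203.5068
Total = €4,694.9863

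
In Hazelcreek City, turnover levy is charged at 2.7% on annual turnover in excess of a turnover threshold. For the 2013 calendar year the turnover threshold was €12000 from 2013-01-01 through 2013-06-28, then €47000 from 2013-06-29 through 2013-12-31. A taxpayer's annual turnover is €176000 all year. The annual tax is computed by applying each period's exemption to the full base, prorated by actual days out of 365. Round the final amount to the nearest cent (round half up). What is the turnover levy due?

€3946.44

2013-01-01 to 2013-06-28: 179 days, exemption €12000 → (€176000 − €12000) × 2.7% × 179/365 = €2171.5397
2013-06-29 to 2013-12-31: 186 days, exemption €47000 → (€176000 − €47000) × 2.7% × 186/365 = €1774.8986
Total = €3946.4384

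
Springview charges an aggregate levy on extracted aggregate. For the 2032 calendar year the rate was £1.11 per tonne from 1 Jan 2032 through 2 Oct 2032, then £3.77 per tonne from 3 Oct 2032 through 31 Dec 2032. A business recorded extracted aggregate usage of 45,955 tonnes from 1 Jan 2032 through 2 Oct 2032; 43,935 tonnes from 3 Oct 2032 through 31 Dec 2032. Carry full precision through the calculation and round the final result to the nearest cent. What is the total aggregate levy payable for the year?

1 Jan – 2 Oct 2032: 45,955 tonnes at £1.11/tonne → £51,010.05
3 Oct – 31 Dec 2032: 43,935 tonnes at £3.77/tonne → £165,634.95

£216,645.00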